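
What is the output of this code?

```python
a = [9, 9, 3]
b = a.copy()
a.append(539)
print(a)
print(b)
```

Key concept: list.copy() creates independent copy.
Step by step:
`a = [9, 9, 3]` → a = [9, 9, 3]
`b = a.copy()` → b = [9, 9, 3]
`a.append(539)` → a = [9, 9, 3, 539]
`print(a)` → prints [9, 9, 3, 539]
`print(b)` → prints [9, 9, 3]

Answer:
[9, 9, 3, 539]
[9, 9, 3]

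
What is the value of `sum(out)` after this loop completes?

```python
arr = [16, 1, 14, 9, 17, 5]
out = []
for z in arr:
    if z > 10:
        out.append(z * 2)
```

Sum of doubled values > 10
`out` takes the values: [] → [32] → [32, 28] → [32, 28, 34]
So `sum(out)` = 94

Answer: 94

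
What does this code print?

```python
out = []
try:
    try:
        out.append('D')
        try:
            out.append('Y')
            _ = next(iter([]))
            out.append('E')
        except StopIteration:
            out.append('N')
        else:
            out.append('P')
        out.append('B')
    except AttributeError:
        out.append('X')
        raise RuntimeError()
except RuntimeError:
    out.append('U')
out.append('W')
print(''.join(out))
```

Execution trace: 'D' (try body) → 'Y' (inner try body) → 'N' (inner except StopIteration) → 'B' (try body, no exception) → 'W' (after the try/except). Output: DYNBW

Answer: DYNBW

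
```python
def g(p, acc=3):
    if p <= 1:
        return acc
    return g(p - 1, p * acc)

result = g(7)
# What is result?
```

Accumulator trace (n, acc): (7, 3) -> (6, 21) -> (5, 126) -> (4, 630) -> (3, 2520) -> (2, 7560) -> (1, 15120) -> return 15120

Answer: 15120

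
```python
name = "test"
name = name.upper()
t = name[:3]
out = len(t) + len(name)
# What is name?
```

Trace:
`name = "test"` → name = 'test'
`name = name.upper()` → name = 'TEST'
`t = name[:3]` → t = 'TES'
`out = len(t) + len(name)` → out = 7
So name = 'TEST'

Answer: 'TEST'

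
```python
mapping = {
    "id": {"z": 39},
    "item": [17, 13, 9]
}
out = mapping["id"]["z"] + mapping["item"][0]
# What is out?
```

Trace:
`mapping = { ...` → mapping = {'id': {'z': 39}, 'item': [17, 13, 9]}
`out = mapping["id"]["z"] + mapping["item"][0]` → out = 56
So out = 56

Answer: 56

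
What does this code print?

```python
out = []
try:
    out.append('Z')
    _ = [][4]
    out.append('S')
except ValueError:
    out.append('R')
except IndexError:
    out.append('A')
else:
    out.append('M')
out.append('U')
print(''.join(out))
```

Execution trace: 'Z' (try body) → 'A' (except IndexError) → 'U' (after the try/except). Output: ZAU

Answer: ZAU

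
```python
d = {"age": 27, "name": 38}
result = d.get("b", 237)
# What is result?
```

Trace:
`d = {"age": 27, "name": 38}` → d = {'age': 27, 'name': 38}
`result = d.get("b", 237)` → result = 237
So result = 237

Answer: 237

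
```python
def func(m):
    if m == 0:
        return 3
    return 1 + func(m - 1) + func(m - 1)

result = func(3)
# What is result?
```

func(m) = 1 + 2·func(m-1), func(0)=3. Closed form: (3+1)·2^3 - 1 = 31.

Answer: 31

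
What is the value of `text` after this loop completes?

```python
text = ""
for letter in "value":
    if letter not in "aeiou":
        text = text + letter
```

Remove vowels from 'value'
`text` takes the values: "" → "v" → "vl"

Answer: "vl"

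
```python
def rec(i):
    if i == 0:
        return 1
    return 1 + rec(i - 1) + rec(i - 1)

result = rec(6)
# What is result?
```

rec(i) = 1 + 2·rec(i-1), rec(0)=1. Closed form: (1+1)·2^6 - 1 = 127.

Answer: 127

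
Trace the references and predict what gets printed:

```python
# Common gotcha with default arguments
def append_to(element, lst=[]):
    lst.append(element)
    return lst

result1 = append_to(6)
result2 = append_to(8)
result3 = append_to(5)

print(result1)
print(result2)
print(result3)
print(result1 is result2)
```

Key concept: mutable default argument gotcha.
Step by step:
`result1 = append_to(6)` → result1 = [6]
`result2 = append_to(8)` → result1 = [6, 8] (same object as result2); result2 = [6, 8] (same object as result1)
`result3 = append_to(5)` → result1 = [6, 8, 5] (same object as result2, result3); result2 = [6, 8, 5] (same object as result1, result3); result3 = [6, 8, 5] (same object as result1, result2)
`print(result1)` → prints [6, 8, 5]
`print(result2)` → prints [6, 8, 5]
`print(result3)` → prints [6, 8, 5]
`print(result1 is result2)` → prints True

Answer:
[6, 8, 5]
[6, 8, 5]
[6, 8, 5]
True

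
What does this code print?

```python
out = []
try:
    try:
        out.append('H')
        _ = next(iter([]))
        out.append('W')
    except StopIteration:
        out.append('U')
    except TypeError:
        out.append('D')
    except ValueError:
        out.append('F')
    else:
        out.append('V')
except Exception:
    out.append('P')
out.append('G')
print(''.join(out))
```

Execution trace: 'H' (inner try body) → 'U' (inner except StopIteration) → 'G' (after the try/except). Output: HUG

Answer: HUG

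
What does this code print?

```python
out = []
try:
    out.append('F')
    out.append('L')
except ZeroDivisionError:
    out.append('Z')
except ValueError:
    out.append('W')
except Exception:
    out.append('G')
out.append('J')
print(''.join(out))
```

Execution trace: 'F' (try body) → 'L' (try body, no exception) → 'J' (after the try/except). Output: FLJ

Answer: FLJ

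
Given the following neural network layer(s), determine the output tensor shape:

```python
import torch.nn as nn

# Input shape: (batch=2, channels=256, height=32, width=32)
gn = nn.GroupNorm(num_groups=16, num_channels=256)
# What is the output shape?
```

Input: (2, 256, 32, 32) -> Output: (2, 256, 32, 32)

Answer: (2, 256, 32, 32)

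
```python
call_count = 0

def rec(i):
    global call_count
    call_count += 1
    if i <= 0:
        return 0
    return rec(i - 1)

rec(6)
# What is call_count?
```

Linear recursion stepping by 1: 7 calls from i=6 down to ≤0.

Answer: 7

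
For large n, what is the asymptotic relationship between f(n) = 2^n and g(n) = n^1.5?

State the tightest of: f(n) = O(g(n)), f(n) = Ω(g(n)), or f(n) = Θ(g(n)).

2^n vs n^1.5: f(n) = Ω(g(n)) but not O(g(n)) — 2^n grows strictly faster than n^1.5.

Answer: f(n) = Ω(g(n)) but not O(g(n)) — 2^n grows strictly faster than n^1.5.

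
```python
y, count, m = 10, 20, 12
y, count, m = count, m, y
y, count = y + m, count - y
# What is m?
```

Trace:
`y, count, m = 10, 20, 12` → y = 10; count = 20; m = 12
`y, count, m = count, m, y` → y = 20; count = 12; m = 10
`y, count = y + m, count - y` → y = 30; count = -8
So m = 10

Answer: 10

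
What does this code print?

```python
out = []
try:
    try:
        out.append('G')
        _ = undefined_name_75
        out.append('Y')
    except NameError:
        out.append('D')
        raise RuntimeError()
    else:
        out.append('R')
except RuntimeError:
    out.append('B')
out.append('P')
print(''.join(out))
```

Execution trace: 'G' (inner try body) → 'D' (inner except NameError) → 'B' (outer except RuntimeError) → 'P' (after the try/except). Output: GDBP

Answer: GDBP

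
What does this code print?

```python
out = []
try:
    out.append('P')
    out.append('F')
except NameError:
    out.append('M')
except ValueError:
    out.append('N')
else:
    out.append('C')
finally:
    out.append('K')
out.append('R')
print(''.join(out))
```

Execution trace: 'P' (try body) → 'F' (try body, no exception) → 'C' (else) → 'K' (finally) → 'R' (after the try/except). Output: PFCKR

Answer: PFCKR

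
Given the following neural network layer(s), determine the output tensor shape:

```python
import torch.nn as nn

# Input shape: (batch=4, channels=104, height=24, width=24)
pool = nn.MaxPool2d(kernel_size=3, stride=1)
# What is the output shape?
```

Input: (4, 104, 24, 24) -> Output: (4, 104, 22, 22)

Answer: (4, 104, 22, 22)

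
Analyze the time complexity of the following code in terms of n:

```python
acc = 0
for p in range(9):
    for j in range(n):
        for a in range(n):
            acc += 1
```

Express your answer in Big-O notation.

Each loop level contributes: 1 × n × n. Multiplying the contributions gives O(n^2).

Answer: O(n^2)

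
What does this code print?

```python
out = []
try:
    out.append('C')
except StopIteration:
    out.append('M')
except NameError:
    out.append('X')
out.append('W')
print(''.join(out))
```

Execution trace: 'C' (try body, no exception) → 'W' (after the try/except). Output: CW

Answer: CW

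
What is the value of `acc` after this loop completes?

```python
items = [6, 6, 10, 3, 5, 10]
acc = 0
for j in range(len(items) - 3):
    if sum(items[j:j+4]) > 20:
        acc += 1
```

Count windows with sum > 20
`acc` takes the values: 0 → 1 → 2 → 3

Answer: 3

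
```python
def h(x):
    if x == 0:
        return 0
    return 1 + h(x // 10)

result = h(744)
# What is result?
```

Count of digits of 744: 3

Answer: 3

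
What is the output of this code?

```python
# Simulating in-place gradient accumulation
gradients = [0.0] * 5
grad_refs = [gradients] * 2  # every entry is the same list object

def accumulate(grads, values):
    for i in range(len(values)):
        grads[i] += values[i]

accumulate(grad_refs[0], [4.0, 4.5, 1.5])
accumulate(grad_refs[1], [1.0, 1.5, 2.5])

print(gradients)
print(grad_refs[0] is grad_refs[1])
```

Key concept: gradient accumulation aliasing.
Step by step:
`gradients = [0.0] * 5` → gradients = [0.0, 0.0, 0.0, 0.0, 0.0]
`grad_refs = [gradients] * 2` → grad_refs = [[0.0, 0.0, 0.0, 0.0, 0.0], [0.0, 0.0, 0.0, 0.0, 0.0]]
`accumulate(grad_refs[0], [4.0, 4.5, 1.5])` → gradients = [4.0, 4.5, 1.5, 0.0, 0.0]; grad_refs = [[4.0, 4.5, 1.5, 0.0, 0.0], [4.0, 4.5, 1.5, 0.0, 0.0]]
`accumulate(grad_refs[1], [1.0, 1.5, 2.5])` → gradients = [5.0, 6.0, 4.0, 0.0, 0.0]; grad_refs = [[5.0, 6.0, 4.0, 0.0, 0.0], [5.0, 6.0, 4.0, 0.0, 0.0]]
`print(gradients)` → prints [5.0, 6.0, 4.0, 0.0, 0.0]
`print(grad_refs[0] is grad_refs[1])` → prints True

Answer:
[5.0, 6.0, 4.0, 0.0, 0.0]
True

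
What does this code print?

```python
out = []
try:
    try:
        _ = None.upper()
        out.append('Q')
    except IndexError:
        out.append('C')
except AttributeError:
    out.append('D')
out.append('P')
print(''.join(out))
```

Execution trace: 'D' (outer except AttributeError) → 'P' (after the try/except). Output: DP

Answer: DP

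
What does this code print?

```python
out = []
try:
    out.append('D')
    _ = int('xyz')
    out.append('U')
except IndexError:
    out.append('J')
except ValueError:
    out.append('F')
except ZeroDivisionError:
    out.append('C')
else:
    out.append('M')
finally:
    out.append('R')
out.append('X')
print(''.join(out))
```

Execution trace: 'D' (try body) → 'F' (except ValueError) → 'R' (finally) → 'X' (after the try/except). Output: DFRX

Answer: DFRX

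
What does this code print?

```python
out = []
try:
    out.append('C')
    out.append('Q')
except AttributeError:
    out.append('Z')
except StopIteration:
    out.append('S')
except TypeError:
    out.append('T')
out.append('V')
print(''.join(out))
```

Execution trace: 'C' (try body) → 'Q' (try body, no exception) → 'V' (after the try/except). Output: CQV

Answer: CQV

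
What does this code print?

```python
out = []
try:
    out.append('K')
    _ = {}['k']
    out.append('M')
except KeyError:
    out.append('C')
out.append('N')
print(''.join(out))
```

Execution trace: 'K' (try body) → 'C' (except KeyError) → 'N' (after the try/except). Output: KCN

Answer: KCN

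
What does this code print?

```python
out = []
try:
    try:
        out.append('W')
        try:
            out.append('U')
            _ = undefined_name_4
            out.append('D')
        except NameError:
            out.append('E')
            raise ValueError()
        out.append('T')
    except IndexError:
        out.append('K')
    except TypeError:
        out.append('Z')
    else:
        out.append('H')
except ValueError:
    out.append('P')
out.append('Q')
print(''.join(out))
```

Execution trace: 'W' (try body) → 'U' (inner try body) → 'E' (inner except NameError) → 'P' (outer except ValueError) → 'Q' (after the try/except). Output: WUEPQ

Answer: WUEPQ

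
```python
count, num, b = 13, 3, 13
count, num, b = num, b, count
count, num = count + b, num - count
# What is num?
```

Trace:
`count, num, b = 13, 3, 13` → count = 13; num = 3; b = 13
`count, num, b = num, b, count` → count = 3; num = 13; b = 13
`count, num = count + b, num - count` → count = 16; num = 10
So num = 10

Answer: 10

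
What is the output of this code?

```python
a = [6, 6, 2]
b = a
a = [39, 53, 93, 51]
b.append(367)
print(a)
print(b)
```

Key concept: rebinding vs mutation: a is rebound to a new list, b still points at the original.
Step by step:
`a = [6, 6, 2]` → a = [6, 6, 2]
`b = a` → b = [6, 6, 2] (same object as a)
`a = [39, 53, 93, 51]` → a = [39, 53, 93, 51]
`b.append(367)` → b = [6, 6, 2, 367]
`print(a)` → prints [39, 53, 93, 51]
`print(b)` → prints [6, 6, 2, 367]

Answer:
[39, 53, 93, 51]
[6, 6, 2, 367]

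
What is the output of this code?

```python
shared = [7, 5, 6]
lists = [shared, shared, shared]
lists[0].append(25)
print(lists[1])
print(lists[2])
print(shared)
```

Key concept: list of same reference.
Step by step:
`shared = [7, 5, 6]` → shared = [7, 5, 6]
`lists = [shared, shared, shared]` → lists = [[7, 5, 6], [7, 5, 6], [7, 5, 6]]
`lists[0].append(25)` → shared = [7, 5, 6, 25]; lists = [[7, 5, 6, 25], [7, 5, 6, 25], [7, 5, 6, 25]]
`print(lists[1])` → prints [7, 5, 6, 25]
`print(lists[2])` → prints [7, 5, 6, 25]
`print(shared)` → prints [7, 5, 6, 25]

Answer:
[7, 5, 6, 25]
[7, 5, 6, 25]
[7, 5, 6, 25]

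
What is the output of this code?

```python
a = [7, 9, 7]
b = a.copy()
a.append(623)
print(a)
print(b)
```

Key concept: list.copy() creates independent copy.
Step by step:
`a = [7, 9, 7]` → a = [7, 9, 7]
`b = a.copy()` → b = [7, 9, 7]
`a.append(623)` → a = [7, 9, 7, 623]
`print(a)` → prints [7, 9, 7, 623]
`print(b)` → prints [7, 9, 7]

Answer:
[7, 9, 7, 623]
[7, 9, 7]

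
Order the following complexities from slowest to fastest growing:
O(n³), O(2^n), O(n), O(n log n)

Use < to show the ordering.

Ordered by growth rate: O(n) < O(n log n) < O(n³) < O(2^n)

Answer: O(n) < O(n log n) < O(n³) < O(2^n)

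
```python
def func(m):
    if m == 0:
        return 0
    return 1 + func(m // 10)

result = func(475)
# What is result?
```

Count of digits of 475: 3

Answer: 3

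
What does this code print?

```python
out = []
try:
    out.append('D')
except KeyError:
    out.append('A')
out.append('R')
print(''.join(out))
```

Execution trace: 'D' (try body, no exception) → 'R' (after the try/except). Output: DR

Answer: DR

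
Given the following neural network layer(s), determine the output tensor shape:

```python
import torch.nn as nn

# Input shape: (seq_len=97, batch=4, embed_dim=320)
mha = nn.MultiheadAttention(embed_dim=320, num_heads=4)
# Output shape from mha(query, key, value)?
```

Input: (97, 4, 320) -> Output: (97, 4, 320)

Answer: (97, 4, 320)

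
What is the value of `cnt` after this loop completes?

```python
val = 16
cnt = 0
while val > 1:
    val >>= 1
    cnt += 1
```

Count right shifts until 1
`cnt` takes the values: 0 → 1 → 2 → 3 → 4

Answer: 4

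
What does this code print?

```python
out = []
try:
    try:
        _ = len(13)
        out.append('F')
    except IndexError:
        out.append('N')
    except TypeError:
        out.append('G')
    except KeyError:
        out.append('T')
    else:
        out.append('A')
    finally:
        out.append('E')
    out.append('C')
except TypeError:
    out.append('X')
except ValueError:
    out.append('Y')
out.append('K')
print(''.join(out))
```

Execution trace: 'G' (inner except TypeError) → 'E' (inner finally) → 'C' (try body, no exception) → 'K' (after the try/except). Output: GECK

Answer: GECK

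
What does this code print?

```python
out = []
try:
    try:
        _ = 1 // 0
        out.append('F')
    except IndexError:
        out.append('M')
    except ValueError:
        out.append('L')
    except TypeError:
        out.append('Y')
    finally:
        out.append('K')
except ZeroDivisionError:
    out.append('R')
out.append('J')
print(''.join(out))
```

Execution trace: 'K' (finally) → 'R' (outer except ZeroDivisionError) → 'J' (after the try/except). Output: KRJ

Answer: KRJ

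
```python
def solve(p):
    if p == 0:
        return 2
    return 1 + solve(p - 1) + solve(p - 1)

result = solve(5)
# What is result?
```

solve(p) = 1 + 2·solve(p-1), solve(0)=2. Closed form: (2+1)·2^5 - 1 = 95.

Answer: 95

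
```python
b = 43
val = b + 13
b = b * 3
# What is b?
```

Trace:
`b = 43` → b = 43
`val = b + 13` → val = 56
`b = b * 3` → b = 129
So b = 129

Answer: 129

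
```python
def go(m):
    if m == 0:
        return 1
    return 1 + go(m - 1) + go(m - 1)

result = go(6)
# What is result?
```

go(m) = 1 + 2·go(m-1), go(0)=1. Closed form: (1+1)·2^6 - 1 = 127.

Answer: 127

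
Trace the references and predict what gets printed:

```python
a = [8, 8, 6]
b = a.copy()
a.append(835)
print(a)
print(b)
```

Key concept: list.copy() creates independent copy.
Step by step:
`a = [8, 8, 6]` → a = [8, 8, 6]
`b = a.copy()` → b = [8, 8, 6]
`a.append(835)` → a = [8, 8, 6, 835]
`print(a)` → prints [8, 8, 6, 835]
`print(b)` → prints [8, 8, 6]

Answer:
[8, 8, 6, 835]
[8, 8, 6]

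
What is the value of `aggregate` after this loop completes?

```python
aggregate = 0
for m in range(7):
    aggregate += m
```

Sum of 0 to 6 = 21
`aggregate` takes the values: 0 → 1 → 3 → 6 → 10 → 15 → 21

Answer: 21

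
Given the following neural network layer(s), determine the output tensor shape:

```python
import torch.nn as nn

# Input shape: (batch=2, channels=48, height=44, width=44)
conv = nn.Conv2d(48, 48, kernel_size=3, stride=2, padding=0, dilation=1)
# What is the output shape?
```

Input: (2, 48, 44, 44) -> Output: (2, 48, 21, 21)

Answer: (2, 48, 21, 21)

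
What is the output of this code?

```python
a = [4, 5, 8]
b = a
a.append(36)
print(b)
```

Key concept: basic list aliasing.
Step by step:
`a = [4, 5, 8]` → a = [4, 5, 8]
`b = a` → b = [4, 5, 8] (same object as a)
`a.append(36)` → a = [4, 5, 8, 36] (same object as b); b = [4, 5, 8, 36] (same object as a)
`print(b)` → prints [4, 5, 8, 36]

Answer: [4, 5, 8, 36]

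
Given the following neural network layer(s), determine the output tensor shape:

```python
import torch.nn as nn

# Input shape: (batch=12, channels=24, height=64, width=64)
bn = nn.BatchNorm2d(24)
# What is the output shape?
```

Input: (12, 24, 64, 64) -> Output: (12, 24, 64, 64)

Answer: (12, 24, 64, 64)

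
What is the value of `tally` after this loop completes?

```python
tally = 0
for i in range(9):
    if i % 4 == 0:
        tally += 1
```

Count numbers divisible by 4 in range(9)
`tally` takes the values: 0 → 1 → 2 → 3

Answer: 3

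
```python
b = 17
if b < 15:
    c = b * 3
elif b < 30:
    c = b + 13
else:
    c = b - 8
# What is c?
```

Trace:
`b = 17` → b = 17
`if b < 15: ...` → b < 15 is False, b < 30 is True → c = 30
So c = 30

Answer: 30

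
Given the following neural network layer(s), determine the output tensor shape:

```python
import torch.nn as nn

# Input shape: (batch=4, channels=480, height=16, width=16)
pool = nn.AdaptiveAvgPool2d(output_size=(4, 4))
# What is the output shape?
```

Input: (4, 480, 16, 16) -> Output: (4, 480, 4, 4)

Answer: (4, 480, 4, 4)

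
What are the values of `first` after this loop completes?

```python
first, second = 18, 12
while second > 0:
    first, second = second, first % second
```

GCD of 18 and 12
`first` takes the values: 18 → 12 → 6

Answer: 6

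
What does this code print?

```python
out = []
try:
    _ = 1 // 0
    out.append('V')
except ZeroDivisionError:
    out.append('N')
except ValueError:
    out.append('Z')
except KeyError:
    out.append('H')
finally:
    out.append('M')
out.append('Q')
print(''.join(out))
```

Execution trace: 'N' (except ZeroDivisionError) → 'M' (finally) → 'Q' (after the try/except). Output: NMQ

Answer: NMQ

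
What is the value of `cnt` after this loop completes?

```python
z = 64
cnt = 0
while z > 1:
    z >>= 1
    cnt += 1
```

Count right shifts until 1
`cnt` takes the values: 0 → 1 → 2 → 3 → 4 → 5 → 6

Answer: 6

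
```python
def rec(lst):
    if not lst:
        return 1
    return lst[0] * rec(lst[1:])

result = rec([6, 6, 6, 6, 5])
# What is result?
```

Product over [6, 6, 6, 6, 5] = 6 * 6 * 6 * 6 * 5 = 6480

Answer: 6480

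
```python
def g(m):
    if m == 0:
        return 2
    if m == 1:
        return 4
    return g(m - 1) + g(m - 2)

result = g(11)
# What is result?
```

Build up from base cases: g(0)=2, g(1)=4, g(2)=6, g(3)=10, g(4)=16, g(5)=26, g(6)=42, ..., g(11)=466

Answer: 466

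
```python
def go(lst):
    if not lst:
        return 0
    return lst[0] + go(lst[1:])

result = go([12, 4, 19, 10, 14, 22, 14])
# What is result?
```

12 + 4 + 19 + 10 + 14 + 22 + 14 + 0 = 95

Answer: 95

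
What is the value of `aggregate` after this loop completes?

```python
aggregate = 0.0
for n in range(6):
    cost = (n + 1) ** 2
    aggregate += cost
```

Sum of squared losses 1² + 2² + ... + 6²
`aggregate` takes the values: 0.0 → 1.0 → 5.0 → 14.0 → 30.0 → 55.0 → 91.0

Answer: 91.0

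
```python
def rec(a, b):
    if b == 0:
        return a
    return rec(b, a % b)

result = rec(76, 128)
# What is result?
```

rec(76, 128) -> rec(128, 76) -> rec(76, 52) -> rec(52, 24) -> rec(24, 4) -> rec(4, 0) -> 4

Answer: 4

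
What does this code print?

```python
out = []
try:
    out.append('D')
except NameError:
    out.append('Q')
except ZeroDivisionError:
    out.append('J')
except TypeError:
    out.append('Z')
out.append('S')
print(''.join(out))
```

Execution trace: 'D' (try body, no exception) → 'S' (after the try/except). Output: DS

Answer: DS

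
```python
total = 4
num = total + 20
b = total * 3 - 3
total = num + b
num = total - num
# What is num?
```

Trace:
`total = 4` → total = 4
`num = total + 20` → num = 24
`b = total * 3 - 3` → b = 9
`total = num + b` → total = 33
`num = total - num` → num = 9
So num = 9

Answer: 9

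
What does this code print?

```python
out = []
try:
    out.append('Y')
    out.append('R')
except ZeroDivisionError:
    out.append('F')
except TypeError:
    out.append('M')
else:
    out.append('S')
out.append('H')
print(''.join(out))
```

Execution trace: 'Y' (try body) → 'R' (try body, no exception) → 'S' (else) → 'H' (after the try/except). Output: YRSH

Answer: YRSH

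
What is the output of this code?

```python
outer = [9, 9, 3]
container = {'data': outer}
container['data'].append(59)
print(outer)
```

Key concept: dict holds reference to list.
Step by step:
`outer = [9, 9, 3]` → outer = [9, 9, 3]
`container = {'data': outer}` → container = {'data': [9, 9, 3]}
`container['data'].append(59)` → outer = [9, 9, 3, 59]; container = {'data': [9, 9, 3, 59]}
`print(outer)` → prints [9, 9, 3, 59]

Answer: [9, 9, 3, 59]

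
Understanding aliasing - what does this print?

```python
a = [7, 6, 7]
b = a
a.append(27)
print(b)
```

Key concept: basic list aliasing.
Step by step:
`a = [7, 6, 7]` → a = [7, 6, 7]
`b = a` → b = [7, 6, 7] (same object as a)
`a.append(27)` → a = [7, 6, 7, 27] (same object as b); b = [7, 6, 7, 27] (same object as a)
`print(b)` → prints [7, 6, 7, 27]

Answer: [7, 6, 7, 27]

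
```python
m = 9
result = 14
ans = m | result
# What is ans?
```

Trace:
`m = 9` → m = 9
`result = 14` → result = 14
`ans = m | result` → ans = 15
So ans = 15

Answer: 15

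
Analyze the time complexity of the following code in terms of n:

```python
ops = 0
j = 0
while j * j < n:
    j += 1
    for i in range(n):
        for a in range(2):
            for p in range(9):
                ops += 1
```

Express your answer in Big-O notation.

Each loop level contributes: √n × n × 1 × 1. Multiplying the contributions gives O(n√n).

Answer: O(n√n)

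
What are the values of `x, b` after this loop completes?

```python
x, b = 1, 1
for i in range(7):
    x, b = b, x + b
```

Fibonacci: after 7 iterations
`x, b` takes the values: (1, 1) → (1, 2) → (2, 3) → (3, 5) → (5, 8) → (8, 13) → (13, 21) → (21, 34)

Answer: 21, 34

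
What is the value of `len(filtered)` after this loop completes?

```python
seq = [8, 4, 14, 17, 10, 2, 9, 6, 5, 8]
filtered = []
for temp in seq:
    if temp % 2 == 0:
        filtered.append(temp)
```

Count even numbers in [8, 4, 14, 17, 10, 2, 9, 6, 5, 8]
`filtered` takes the values: [] → [8] → [8, 4] → [8, 4, 14] → [8, 4, 14, 10] → [8, 4, 14, 10, 2] → [8, 4, 14, 10, 2, 6] → [8, 4, 14, 10, 2, 6, 8]
So `len(filtered)` = 7

Answer: 7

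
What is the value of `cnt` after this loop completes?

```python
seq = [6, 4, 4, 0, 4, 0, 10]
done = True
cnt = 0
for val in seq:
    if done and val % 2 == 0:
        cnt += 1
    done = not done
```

Count even values at even positions
`cnt` takes the values: 0 → 1 → 2 → 3 → 4

Answer: 4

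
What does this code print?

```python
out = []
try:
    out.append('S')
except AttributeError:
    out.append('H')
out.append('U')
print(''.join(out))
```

Execution trace: 'S' (try body, no exception) → 'U' (after the try/except). Output: SU

Answer: SU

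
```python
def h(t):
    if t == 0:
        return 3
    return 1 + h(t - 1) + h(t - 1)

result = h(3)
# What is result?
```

h(t) = 1 + 2·h(t-1), h(0)=3. Closed form: (3+1)·2^3 - 1 = 31.

Answer: 31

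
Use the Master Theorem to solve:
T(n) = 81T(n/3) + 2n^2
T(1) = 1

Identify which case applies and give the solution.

a=81, b=3, f(n)=2n^2. log_3(81) = 4. Since c=2 < 4, Case 1 applies: T(n) = Θ(n^log_b(a)) = O(n^4).

Answer: O(n^4) - Case 1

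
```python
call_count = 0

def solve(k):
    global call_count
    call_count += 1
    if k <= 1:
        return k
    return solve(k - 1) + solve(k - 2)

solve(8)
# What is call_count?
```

Calls(k) = 1 + Calls(k-1) + Calls(k-2); Calls(0)=Calls(1)=1. For k=8 this gives 67.

Answer: 67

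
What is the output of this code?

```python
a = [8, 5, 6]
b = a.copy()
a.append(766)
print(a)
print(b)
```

Key concept: list.copy() creates independent copy.
Step by step:
`a = [8, 5, 6]` → a = [8, 5, 6]
`b = a.copy()` → b = [8, 5, 6]
`a.append(766)` → a = [8, 5, 6, 766]
`print(a)` → prints [8, 5, 6, 766]
`print(b)` → prints [8, 5, 6]

Answer:
[8, 5, 6, 766]
[8, 5, 6]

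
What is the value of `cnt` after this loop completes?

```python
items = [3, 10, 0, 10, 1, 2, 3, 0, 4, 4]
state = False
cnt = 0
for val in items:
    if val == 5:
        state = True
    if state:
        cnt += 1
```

Count elements after first 5 in [3, 10, 0, 10, 1, 2, 3, 0, 4, 4]
`cnt` takes the values: 0

Answer: 0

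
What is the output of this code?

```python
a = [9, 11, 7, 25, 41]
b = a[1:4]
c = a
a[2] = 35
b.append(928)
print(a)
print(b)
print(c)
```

Key concept: slice vs alias.
Step by step:
`a = [9, 11, 7, 25, 41]` → a = [9, 11, 7, 25, 41]
`b = a[1:4]` → b = [11, 7, 25]
`c = a` → c = [9, 11, 7, 25, 41] (same object as a)
`a[2] = 35` → a = [9, 11, 35, 25, 41] (same object as c); c = [9, 11, 35, 25, 41] (same object as a)
`b.append(928)` → b = [11, 7, 25, 928]
`print(a)` → prints [9, 11, 35, 25, 41]
`print(b)` → prints [11, 7, 25, 928]
`print(c)` → prints [9, 11, 35, 25, 41]

Answer:
[9, 11, 35, 25, 41]
[11, 7, 25, 928]
[9, 11, 35, 25, 41]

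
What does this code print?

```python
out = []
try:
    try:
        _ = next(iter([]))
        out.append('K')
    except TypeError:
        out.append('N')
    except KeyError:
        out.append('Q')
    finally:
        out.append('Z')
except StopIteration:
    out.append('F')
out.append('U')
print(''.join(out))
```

Execution trace: 'Z' (finally) → 'F' (outer except StopIteration) → 'U' (after the try/except). Output: ZFU

Answer: ZFU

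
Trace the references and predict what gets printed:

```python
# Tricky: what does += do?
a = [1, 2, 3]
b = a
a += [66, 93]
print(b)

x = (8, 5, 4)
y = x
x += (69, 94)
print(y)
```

Key concept: += behavior differs for mutable vs immutable.
Step by step:
`a = [1, 2, 3]` → a = [1, 2, 3]
`b = a` → b = [1, 2, 3] (same object as a)
`a += [66, 93]` → a = [1, 2, 3, 66, 93] (same object as b); b = [1, 2, 3, 66, 93] (same object as a)
`print(b)` → prints [1, 2, 3, 66, 93]
`x = (8, 5, 4)` → x = (8, 5, 4)
`y = x` → y = (8, 5, 4)
`x += (69, 94)` → x = (8, 5, 4, 69, 94)
`print(y)` → prints (8, 5, 4)

Answer:
[1, 2, 3, 66, 93]
(8, 5, 4)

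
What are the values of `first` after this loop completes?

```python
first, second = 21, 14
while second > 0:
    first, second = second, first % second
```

GCD of 21 and 14
`first` takes the values: 21 → 14 → 7

Answer: 7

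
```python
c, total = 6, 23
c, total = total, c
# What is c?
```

Trace:
`c, total = 6, 23` → c = 6; total = 23
`c, total = total, c` → c = 23; total = 6
So c = 23

Answer: 23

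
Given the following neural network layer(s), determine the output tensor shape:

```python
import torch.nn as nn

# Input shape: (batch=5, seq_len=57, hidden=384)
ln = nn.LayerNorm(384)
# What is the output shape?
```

Input: (5, 57, 384) -> Output: (5, 57, 384)

Answer: (5, 57, 384)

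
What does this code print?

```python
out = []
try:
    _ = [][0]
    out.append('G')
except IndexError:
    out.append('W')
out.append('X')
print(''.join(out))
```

Execution trace: 'W' (except IndexError) → 'X' (after the try/except). Output: WX

Answer: WX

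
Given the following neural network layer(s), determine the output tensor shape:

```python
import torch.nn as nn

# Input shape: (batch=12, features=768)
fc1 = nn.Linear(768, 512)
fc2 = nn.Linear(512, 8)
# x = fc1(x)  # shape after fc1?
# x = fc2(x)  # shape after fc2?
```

Input: (12, 768) -> after fc1: (12, 512) -> Output: (12, 8)

Answer: (12, 8)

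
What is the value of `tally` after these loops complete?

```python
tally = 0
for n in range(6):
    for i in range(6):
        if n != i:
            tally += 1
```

6² - 6 (exclude diagonal)
`tally` takes the values: 0 → 1 → 2 → 3 → 4 → 5 → 6 → 7 → 8 → 9 → 10 → 11 → 12 → 13 → 14 → 15 → 16 → 17 → 18 → 19 → 20 → 21 → 22 → 23 → 24 → 25 → 26 → 27 → 28 → 29 → 30

Answer: 30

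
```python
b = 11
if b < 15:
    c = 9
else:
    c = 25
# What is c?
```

Trace:
`b = 11` → b = 11
`if b < 15: ...` → b < 15 is True → c = 9
So c = 9

Answer: 9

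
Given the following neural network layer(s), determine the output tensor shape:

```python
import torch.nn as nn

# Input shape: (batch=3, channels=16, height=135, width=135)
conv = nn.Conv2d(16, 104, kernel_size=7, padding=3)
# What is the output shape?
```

Input: (3, 16, 135, 135) -> Output: (3, 104, 135, 135)

Answer: (3, 104, 135, 135)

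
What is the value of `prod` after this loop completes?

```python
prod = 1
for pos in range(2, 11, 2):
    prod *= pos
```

Product of even numbers 2 to 10
`prod` takes the values: 1 → 2 → 8 → 48 → 384 → 3840

Answer: 3840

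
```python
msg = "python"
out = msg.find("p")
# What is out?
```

Trace:
`msg = "python"` → msg = 'python'
`out = msg.find("p")` → out = 0
So out = 0

Answer: 0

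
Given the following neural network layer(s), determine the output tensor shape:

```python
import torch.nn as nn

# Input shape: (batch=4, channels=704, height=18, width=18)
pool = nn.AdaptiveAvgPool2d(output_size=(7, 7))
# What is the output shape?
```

Input: (4, 704, 18, 18) -> Output: (4, 704, 7, 7)

Answer: (4, 704, 7, 7)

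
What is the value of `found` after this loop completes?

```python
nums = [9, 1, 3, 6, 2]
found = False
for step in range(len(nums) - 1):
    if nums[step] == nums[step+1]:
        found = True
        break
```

Check consecutive duplicates in [9, 1, 3, 6, 2]
`found` takes the values: False

Answer: False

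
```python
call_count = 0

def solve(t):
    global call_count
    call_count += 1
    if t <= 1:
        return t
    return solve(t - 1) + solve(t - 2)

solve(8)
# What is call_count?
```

Calls(t) = 1 + Calls(t-1) + Calls(t-2); Calls(0)=Calls(1)=1. For t=8 this gives 67.

Answer: 67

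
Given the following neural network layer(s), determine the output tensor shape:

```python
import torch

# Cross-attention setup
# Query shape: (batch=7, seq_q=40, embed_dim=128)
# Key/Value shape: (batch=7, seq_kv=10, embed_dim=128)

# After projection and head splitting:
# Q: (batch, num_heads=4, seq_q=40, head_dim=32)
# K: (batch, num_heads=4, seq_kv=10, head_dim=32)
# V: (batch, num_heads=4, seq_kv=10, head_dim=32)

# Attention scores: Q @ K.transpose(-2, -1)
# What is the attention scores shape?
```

Input: (7, 40, 128) -> Output: (7, 4, 40, 10)

Answer: (7, 4, 40, 10)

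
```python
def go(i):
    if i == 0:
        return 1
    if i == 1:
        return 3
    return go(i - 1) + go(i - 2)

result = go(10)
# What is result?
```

Build up from base cases: go(0)=1, go(1)=3, go(2)=4, go(3)=7, go(4)=11, go(5)=18, go(6)=29, ..., go(10)=199

Answer: 199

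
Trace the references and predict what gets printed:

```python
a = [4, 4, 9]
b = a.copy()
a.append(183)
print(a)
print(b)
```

Key concept: list.copy() creates independent copy.
Step by step:
`a = [4, 4, 9]` → a = [4, 4, 9]
`b = a.copy()` → b = [4, 4, 9]
`a.append(183)` → a = [4, 4, 9, 183]
`print(a)` → prints [4, 4, 9, 183]
`print(b)` → prints [4, 4, 9]

Answer:
[4, 4, 9, 183]
[4, 4, 9]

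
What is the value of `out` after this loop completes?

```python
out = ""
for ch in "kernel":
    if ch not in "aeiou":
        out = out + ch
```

Remove vowels from 'kernel'
`out` takes the values: "" → "k" → "kr" → "krn" → "krnl"

Answer: "krnl"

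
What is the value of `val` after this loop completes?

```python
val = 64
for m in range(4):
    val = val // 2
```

Halve 4 times: 64 // 2^4 = 4
`val` takes the values: 64 → 32 → 16 → 8 → 4

Answer: 4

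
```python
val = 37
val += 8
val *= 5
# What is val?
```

Trace:
`val = 37` → val = 37
`val += 8` → val = 45
`val *= 5` → val = 225
So val = 225

Answer: 225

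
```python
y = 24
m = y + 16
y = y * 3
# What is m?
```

Trace:
`y = 24` → y = 24
`m = y + 16` → m = 40
`y = y * 3` → y = 72
So m = 40

Answer: 40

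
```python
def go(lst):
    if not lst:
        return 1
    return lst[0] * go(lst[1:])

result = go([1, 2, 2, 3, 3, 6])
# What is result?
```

Product over [1, 2, 2, 3, 3, 6] = 1 * 2 * 2 * 3 * 3 * 6 = 216

Answer: 216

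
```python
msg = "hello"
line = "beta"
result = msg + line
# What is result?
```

Trace:
`msg = "hello"` → msg = 'hello'
`line = "beta"` → line = 'beta'
`result = msg + line` → result = 'hellobeta'
So result = 'hellobeta'

Answer: 'hellobeta'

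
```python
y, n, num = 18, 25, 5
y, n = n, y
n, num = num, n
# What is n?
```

Trace:
`y, n, num = 18, 25, 5` → y = 18; n = 25; num = 5
`y, n = n, y` → y = 25; n = 18
`n, num = num, n` → n = 5; num = 18
So n = 5

Answer: 5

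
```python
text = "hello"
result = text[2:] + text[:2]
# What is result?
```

Trace:
`text = "hello"` → text = 'hello'
`result = text[2:] + text[:2]` → result = 'llohe'
So result = 'llohe'

Answer: 'llohe'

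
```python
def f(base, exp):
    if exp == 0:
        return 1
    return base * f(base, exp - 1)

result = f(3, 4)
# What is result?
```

f(3, 4) = 3 * 3 * 3 * 3 = 81

Answer: 81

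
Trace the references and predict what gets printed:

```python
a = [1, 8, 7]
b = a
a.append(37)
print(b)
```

Key concept: basic list aliasing.
Step by step:
`a = [1, 8, 7]` → a = [1, 8, 7]
`b = a` → b = [1, 8, 7] (same object as a)
`a.append(37)` → a = [1, 8, 7, 37] (same object as b); b = [1, 8, 7, 37] (same object as a)
`print(b)` → prints [1, 8, 7, 37]

Answer: [1, 8, 7, 37]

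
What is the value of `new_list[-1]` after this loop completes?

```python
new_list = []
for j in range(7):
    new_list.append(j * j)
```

Last element of squares 0 to 6
`new_list` takes the values: [] → [0] → [0, 1] → [0, 1, 4] → [0, 1, 4, 9] → [0, 1, 4, 9, 16] → [0, 1, 4, 9, 16, 25] → [0, 1, 4, 9, 16, 25, 36]
So `new_list[-1]` = 36

Answer: 36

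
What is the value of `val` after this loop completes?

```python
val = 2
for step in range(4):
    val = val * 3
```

Multiply by 3, 4 times: 2 * 3^4 = 162
`val` takes the values: 2 → 6 → 18 → 54 → 162

Answer: 162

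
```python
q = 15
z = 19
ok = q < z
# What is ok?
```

Trace:
`q = 15` → q = 15
`z = 19` → z = 19
`ok = q < z` → ok = True
So ok = True

Answer: True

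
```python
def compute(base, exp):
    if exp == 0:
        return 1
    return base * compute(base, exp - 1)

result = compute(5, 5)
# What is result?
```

compute(5, 5) = 5 * 5 * 5 * 5 * 5 = 3125

Answer: 3125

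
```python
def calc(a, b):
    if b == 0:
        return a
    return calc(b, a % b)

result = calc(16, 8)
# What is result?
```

calc(16, 8) -> calc(8, 0) -> 8

Answer: 8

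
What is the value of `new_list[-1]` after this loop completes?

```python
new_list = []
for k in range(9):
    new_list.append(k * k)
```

Last element of squares 0 to 8
`new_list` takes the values: [] → [0] → [0, 1] → [0, 1, 4] → [0, 1, 4, 9] → [0, 1, 4, 9, 16] → [0, 1, 4, 9, 16, 25] → [0, 1, 4, 9, 16, 25, 36] → [0, 1, 4, 9, 16, 25, 36, 49] → [0, 1, 4, 9, 16, 25, 36, 49, 64]
So `new_list[-1]` = 64

Answer: 64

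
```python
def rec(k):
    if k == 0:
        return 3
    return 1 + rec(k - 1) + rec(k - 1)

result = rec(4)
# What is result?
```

rec(k) = 1 + 2·rec(k-1), rec(0)=3. Closed form: (3+1)·2^4 - 1 = 63.

Answer: 63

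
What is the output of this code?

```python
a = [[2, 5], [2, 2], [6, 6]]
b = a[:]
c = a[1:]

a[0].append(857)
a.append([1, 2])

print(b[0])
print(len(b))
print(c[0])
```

Key concept: slice with nested mutation.
Step by step:
`a = [[2, 5], [2, 2], [6, 6]]` → a = [[2, 5], [2, 2], [6, 6]]
`b = a[:]` → b = [[2, 5], [2, 2], [6, 6]]
`c = a[1:]` → c = [[2, 2], [6, 6]]
`a[0].append(857)` → a = [[2, 5, 857], [2, 2], [6, 6]]; b = [[2, 5, 857], [2, 2], [6, 6]]
`a.append([1, 2])` → a = [[2, 5, 857], [2, 2], [6, 6], [1, 2]]
`print(b[0])` → prints [2, 5, 857]
`print(len(b))` → prints 3
`print(c[0])` → prints [2, 2]

Answer:
[2, 5, 857]
3
[2, 2]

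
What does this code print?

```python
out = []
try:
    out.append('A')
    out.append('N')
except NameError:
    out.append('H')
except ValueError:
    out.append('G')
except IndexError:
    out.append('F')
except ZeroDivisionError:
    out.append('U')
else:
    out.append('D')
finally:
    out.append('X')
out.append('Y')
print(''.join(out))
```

Execution trace: 'A' (try body) → 'N' (try body, no exception) → 'D' (else) → 'X' (finally) → 'Y' (after the try/except). Output: ANDXY

Answer: ANDXY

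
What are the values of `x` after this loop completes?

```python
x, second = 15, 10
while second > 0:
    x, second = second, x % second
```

GCD of 15 and 10
`x` takes the values: 15 → 10 → 5

Answer: 5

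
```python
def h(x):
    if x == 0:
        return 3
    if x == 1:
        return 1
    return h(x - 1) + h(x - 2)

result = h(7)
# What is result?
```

Build up from base cases: h(0)=3, h(1)=1, h(2)=4, h(3)=5, h(4)=9, h(5)=14, h(6)=23, ..., h(7)=37

Answer: 37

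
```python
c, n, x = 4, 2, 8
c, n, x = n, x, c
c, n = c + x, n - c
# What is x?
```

Trace:
`c, n, x = 4, 2, 8` → c = 4; n = 2; x = 8
`c, n, x = n, x, c` → c = 2; n = 8; x = 4
`c, n = c + x, n - c` → c = 6; n = 6
So x = 4

Answer: 4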